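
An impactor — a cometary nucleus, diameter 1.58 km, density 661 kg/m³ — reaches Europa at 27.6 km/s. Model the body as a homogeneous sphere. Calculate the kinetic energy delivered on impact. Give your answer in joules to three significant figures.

d = 1580 m; v = 27600 m/s.
Mass m = (π/6) ρ d³ = (π/6) × 661 × (1580)³ = 1.365 × 10^12 kg
E = ½ m v² = 0.5 × 1.365 × 10^12 × (27600)² = 5.199 × 10^20 J

E ≈ 5.20 × 10^20 J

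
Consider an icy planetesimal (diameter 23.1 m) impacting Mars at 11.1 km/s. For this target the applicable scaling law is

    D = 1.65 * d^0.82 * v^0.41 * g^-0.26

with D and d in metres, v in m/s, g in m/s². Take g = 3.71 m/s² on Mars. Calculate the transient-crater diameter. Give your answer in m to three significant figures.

D ≈ 702 m

In SI units: v = 11100 m/s.
d^0.82 = 23.1^0.82 = 13.13
v^0.41 = 11100^0.41 = 45.56
g^-0.26 = 3.71^-0.26 = 0.7112
D = 1.65 × 13.13 × 45.56 × 0.7112 = 702.0 m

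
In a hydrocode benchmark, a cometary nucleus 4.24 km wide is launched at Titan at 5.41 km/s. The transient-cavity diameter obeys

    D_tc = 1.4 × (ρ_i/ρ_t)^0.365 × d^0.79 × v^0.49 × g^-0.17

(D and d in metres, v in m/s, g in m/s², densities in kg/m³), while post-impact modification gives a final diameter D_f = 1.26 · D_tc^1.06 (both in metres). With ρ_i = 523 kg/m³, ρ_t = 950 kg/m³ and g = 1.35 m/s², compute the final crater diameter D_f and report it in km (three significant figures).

D_f ≈ 128 km

In SI: d = 4240 m, v = 5410 m/s.
(ρ_i/ρ_t)^0.365 = (523/950)^0.365 = 0.8042
d^0.79 = 4240^0.79 = 733.9
v^0.49 = 5410^0.49 = 67.49
g^-0.17 = 1.35^-0.17 = 0.9503
D_tc = 1.4 × 0.8042 × 733.9 × 67.49 × 0.9503 = 52990 m
D_f = 1.26 × (52990)^1.06 = 1.282 × 10^5 m
     = 128.2 km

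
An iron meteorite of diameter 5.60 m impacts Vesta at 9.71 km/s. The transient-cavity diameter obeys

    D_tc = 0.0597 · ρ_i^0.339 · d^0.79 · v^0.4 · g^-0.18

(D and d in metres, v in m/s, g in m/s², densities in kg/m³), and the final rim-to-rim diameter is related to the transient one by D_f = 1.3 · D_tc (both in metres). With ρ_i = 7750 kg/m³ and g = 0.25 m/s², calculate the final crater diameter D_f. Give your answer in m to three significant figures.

v = 9710 m/s.
ρ_i^0.339 = 7750^0.339 = 20.82
d^0.79 = 5.6^0.79 = 3.900
v^0.4 = 9710^0.4 = 39.34
g^-0.18 = 0.25^-0.18 = 1.283
D_tc = 0.0597 × 20.82 × 3.900 × 39.34 × 1.283 = 244.7 m
D_f = 1.3 × 244.7 = 318.1 m

D_f ≈ 318 m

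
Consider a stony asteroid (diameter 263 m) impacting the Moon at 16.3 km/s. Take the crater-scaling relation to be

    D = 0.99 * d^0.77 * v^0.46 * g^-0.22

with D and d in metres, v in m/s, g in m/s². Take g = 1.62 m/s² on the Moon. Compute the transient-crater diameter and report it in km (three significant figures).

In SI units: v = 16300 m/s.
d^0.77 = 263^0.77 = 73.01
v^0.46 = 16300^0.46 = 86.62
g^-0.22 = 1.62^-0.22 = 0.8993
D = 0.99 × 73.01 × 86.62 × 0.8993 = 5630 m
   = 5.630 km

D ≈ 5.63 km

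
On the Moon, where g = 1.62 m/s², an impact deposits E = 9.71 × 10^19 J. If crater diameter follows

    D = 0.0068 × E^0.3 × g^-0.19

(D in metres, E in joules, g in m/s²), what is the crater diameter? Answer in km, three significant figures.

D ≈ 6.15 km

E^0.3 = (9.71 × 10^19)^0.3 = 9.912 × 10^5
g^-0.19 = 1.62^-0.19 = 0.9124
D = 0.0068 × 9.912 × 10^5 × 0.9124 = 6150 m
   = 6.150 km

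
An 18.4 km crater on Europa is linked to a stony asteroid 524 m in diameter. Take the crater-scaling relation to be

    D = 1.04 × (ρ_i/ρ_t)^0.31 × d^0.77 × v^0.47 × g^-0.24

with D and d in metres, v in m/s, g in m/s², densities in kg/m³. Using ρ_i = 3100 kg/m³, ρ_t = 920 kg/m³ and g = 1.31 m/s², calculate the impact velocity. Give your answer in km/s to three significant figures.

Rearranging for v: v = [D / (1.04 · (3100/920)^0.31 · 524^0.77 · 1.31^-0.24)]^(1/0.47).
D = 18400 m.
(3100/920)^0.31 = 1.457
524^0.77 = 124.1
1.31^-0.24 = 0.9372
Denominator = 1.04 × 1.457 × 124.1 × 0.9372 = 176.2
D / 176.2 = 18400 / 176.2 = 104.4
v = 104.4^(1/0.47) = 104.4^2.1277 = 19733 m/s

v ≈ 19.7 km/s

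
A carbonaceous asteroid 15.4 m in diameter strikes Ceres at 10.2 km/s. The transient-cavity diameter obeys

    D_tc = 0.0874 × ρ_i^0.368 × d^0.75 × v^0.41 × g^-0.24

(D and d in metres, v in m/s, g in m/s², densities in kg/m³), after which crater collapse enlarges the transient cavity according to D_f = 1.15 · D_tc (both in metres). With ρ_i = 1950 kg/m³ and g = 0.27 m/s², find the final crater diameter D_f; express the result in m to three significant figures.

D_f ≈ 765 m

v = 10200 m/s.
ρ_i^0.368 = 1950^0.368 = 16.25
d^0.75 = 15.4^0.75 = 7.774
v^0.41 = 10200^0.41 = 44.01
g^-0.24 = 0.27^-0.24 = 1.369
D_tc = 0.0874 × 16.25 × 7.774 × 44.01 × 1.369 = 665.2 m
D_f = 1.15 × 665.2 = 765.0 m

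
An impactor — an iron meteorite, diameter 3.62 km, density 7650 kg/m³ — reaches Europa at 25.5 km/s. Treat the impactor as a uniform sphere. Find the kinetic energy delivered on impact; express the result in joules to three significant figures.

d = 3620 m; v = 25500 m/s.
Mass m = (π/6) ρ d³ = (π/6) × 7650 × (3620)³ = 1.900 × 10^14 kg
E = ½ m v² = 0.5 × 1.900 × 10^14 × (25500)² = 6.177 × 10^22 J

E ≈ 6.18 × 10^22 J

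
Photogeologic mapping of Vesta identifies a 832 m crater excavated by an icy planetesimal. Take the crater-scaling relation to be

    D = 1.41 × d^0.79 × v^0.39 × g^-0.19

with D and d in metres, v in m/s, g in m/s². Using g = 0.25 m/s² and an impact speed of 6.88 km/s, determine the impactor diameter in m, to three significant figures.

Rearranging for d: d = [D / (1.41 · 6880^0.39 · 0.25^-0.19)]^(1/0.79).
6880^0.39 = 31.38
0.25^-0.19 = 1.301
Denominator = 1.41 × 31.38 × 1.301 = 57.56
D / 57.56 = 832 / 57.56 = 14.45
d = 14.45^(1/0.79) = 14.45^1.2658 = 29.39 m

d ≈ 29.4 m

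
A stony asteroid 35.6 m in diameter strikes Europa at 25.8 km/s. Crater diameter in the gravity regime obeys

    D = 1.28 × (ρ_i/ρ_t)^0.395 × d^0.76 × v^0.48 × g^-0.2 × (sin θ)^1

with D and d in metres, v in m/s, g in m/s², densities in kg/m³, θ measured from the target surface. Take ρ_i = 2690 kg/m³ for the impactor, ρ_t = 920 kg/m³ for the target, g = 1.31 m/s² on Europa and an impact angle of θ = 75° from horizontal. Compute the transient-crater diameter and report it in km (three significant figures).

In SI units: v = 25800 m/s.
(ρ_i/ρ_t)^0.395 = (2690/920)^0.395 = 1.528
d^0.76 = 35.6^0.76 = 15.10
v^0.48 = 25800^0.48 = 131.1
g^-0.2 = 1.31^-0.2 = 0.9474
(sin 75°)^1 = 0.9659^1 = 0.9659
D = 1.28 × 1.528 × 15.10 × 131.1 × 0.9474 × 0.9659 = 3543 m
   = 3.543 km

D ≈ 3.54 km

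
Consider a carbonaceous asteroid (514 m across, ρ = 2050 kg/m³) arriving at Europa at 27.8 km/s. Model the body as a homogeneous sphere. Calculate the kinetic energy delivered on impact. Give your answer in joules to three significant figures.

E ≈ 5.63 × 10^19 J

v = 27800 m/s.
Mass m = (π/6) ρ d³ = (π/6) × 2050 × (514)³ = 1.458 × 10^11 kg
E = ½ m v² = 0.5 × 1.458 × 10^11 × (27800)² = 5.634 × 10^19 J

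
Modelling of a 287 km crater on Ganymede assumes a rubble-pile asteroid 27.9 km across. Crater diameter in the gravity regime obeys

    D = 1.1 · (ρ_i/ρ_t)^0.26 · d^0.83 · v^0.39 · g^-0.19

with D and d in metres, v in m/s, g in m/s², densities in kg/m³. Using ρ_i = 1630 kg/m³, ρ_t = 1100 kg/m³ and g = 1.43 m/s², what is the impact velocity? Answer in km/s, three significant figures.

v ≈ 24.5 km/s

Rearranging for v: v = [D / (1.1 · (1630/1100)^0.26 · 27900^0.83 · 1.43^-0.19)]^(1/0.39).
D = 287000 m.
(1630/1100)^0.26 = 1.108
27900^0.83 = 4896
1.43^-0.19 = 0.9343
Denominator = 1.1 × 1.108 × 4896 × 0.9343 = 5575
D / 5575 = 287000 / 5575 = 51.48
v = 51.48^(1/0.39) = 51.48^2.5641 = 24480 m/s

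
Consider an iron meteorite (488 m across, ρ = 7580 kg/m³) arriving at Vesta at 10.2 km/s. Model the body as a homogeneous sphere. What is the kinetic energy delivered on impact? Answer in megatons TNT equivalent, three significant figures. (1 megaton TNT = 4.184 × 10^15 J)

E ≈ 5730 Mt TNT

v = 10200 m/s.
Mass m = (π/6) ρ d³ = (π/6) × 7580 × (488)³ = 4.612 × 10^11 kg
E = ½ m v² = 0.5 × 4.612 × 10^11 × (10200)² = 2.399 × 10^19 J
   = 2.399 × 10^19 / 4.184×10^15 = 5734 Mt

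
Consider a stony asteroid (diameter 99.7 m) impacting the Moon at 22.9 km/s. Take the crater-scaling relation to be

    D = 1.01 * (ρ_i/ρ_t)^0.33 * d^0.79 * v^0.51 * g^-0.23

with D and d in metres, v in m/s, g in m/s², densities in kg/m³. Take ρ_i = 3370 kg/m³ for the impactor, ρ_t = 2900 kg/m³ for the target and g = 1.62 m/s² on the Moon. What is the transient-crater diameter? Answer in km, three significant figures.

D ≈ 6.03 km

In SI units: v = 22900 m/s.
(ρ_i/ρ_t)^0.33 = (3370/2900)^0.33 = 1.051
d^0.79 = 99.7^0.79 = 37.93
v^0.51 = 22900^0.51 = 167.3
g^-0.23 = 1.62^-0.23 = 0.8950
D = 1.01 × 1.051 × 37.93 × 167.3 × 0.8950 = 6029 m
   = 6.029 km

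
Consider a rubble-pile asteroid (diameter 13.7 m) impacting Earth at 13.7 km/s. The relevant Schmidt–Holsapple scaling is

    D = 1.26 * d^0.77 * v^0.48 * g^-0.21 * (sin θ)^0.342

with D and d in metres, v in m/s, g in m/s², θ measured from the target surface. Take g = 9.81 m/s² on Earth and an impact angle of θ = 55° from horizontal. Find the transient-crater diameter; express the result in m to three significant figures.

In SI units: v = 13700 m/s.
d^0.77 = 13.7^0.77 = 7.504
v^0.48 = 13700^0.48 = 96.74
g^-0.21 = 9.81^-0.21 = 0.6191
(sin 55°)^0.342 = 0.8192^0.342 = 0.9341
D = 1.26 × 7.504 × 96.74 × 0.6191 × 0.9341 = 529.0 m

D ≈ 529 m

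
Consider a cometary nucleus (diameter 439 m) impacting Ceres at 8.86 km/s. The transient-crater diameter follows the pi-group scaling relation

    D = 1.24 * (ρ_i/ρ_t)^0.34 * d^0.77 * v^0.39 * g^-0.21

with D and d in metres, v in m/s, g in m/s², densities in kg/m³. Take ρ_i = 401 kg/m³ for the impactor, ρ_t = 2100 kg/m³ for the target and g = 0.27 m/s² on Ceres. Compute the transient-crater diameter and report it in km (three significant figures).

D ≈ 3.49 km

In SI units: v = 8860 m/s.
(ρ_i/ρ_t)^0.34 = (401/2100)^0.34 = 0.5695
d^0.77 = 439^0.77 = 108.3
v^0.39 = 8860^0.39 = 34.63
g^-0.21 = 0.27^-0.21 = 1.316
D = 1.24 × 0.5695 × 108.3 × 34.63 × 1.316 = 3485 m
   = 3.485 km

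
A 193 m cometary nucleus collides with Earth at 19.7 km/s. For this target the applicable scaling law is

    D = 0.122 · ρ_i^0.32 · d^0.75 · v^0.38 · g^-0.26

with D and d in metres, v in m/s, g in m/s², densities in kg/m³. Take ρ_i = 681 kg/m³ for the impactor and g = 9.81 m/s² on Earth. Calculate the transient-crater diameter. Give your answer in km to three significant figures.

In SI units: v = 19700 m/s.
ρ_i^0.32 = 681^0.32 = 8.065
d^0.75 = 193^0.75 = 51.78
v^0.38 = 19700^0.38 = 42.84
g^-0.26 = 9.81^-0.26 = 0.5523
D = 0.122 × 8.065 × 51.78 × 42.84 × 0.5523 = 1205 m
   = 1.205 km

D ≈ 1.21 km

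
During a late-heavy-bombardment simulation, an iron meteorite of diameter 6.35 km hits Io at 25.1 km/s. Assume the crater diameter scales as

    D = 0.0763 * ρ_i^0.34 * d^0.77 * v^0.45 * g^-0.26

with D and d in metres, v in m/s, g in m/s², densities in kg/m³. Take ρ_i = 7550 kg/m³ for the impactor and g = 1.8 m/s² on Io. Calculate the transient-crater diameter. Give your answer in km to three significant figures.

In SI units: d = 6350 m, v = 25100 m/s.
ρ_i^0.34 = 7550^0.34 = 20.82
d^0.77 = 6350^0.77 = 847.5
v^0.45 = 25100^0.45 = 95.47
g^-0.26 = 1.8^-0.26 = 0.8583
D = 0.0763 × 20.82 × 847.5 × 95.47 × 0.8583 = 1.103 × 10^5 m
   = 110.3 km

D ≈ 110 km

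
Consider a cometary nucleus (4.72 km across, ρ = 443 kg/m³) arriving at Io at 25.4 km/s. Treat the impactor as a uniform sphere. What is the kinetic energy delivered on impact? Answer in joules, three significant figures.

d = 4720 m; v = 25400 m/s.
Mass m = (π/6) ρ d³ = (π/6) × 443 × (4720)³ = 2.439 × 10^13 kg
E = ½ m v² = 0.5 × 2.439 × 10^13 × (25400)² = 7.868 × 10^21 J

E ≈ 7.87 × 10^21 J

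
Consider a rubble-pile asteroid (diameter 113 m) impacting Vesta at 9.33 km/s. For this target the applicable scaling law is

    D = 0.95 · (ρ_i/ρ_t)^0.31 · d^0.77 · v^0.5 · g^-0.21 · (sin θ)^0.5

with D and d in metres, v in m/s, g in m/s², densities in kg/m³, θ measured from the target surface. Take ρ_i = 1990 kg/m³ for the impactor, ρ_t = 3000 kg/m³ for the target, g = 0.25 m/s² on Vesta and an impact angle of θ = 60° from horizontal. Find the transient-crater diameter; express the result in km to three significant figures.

D ≈ 3.83 km

In SI units: v = 9330 m/s.
(ρ_i/ρ_t)^0.31 = (1990/3000)^0.31 = 0.8805
d^0.77 = 113^0.77 = 38.10
v^0.5 = 9330^0.5 = 96.59
g^-0.21 = 0.25^-0.21 = 1.338
(sin 60°)^0.5 = 0.8660^0.5 = 0.9306
D = 0.95 × 0.8805 × 38.10 × 96.59 × 1.338 × 0.9306 = 3833 m
   = 3.833 km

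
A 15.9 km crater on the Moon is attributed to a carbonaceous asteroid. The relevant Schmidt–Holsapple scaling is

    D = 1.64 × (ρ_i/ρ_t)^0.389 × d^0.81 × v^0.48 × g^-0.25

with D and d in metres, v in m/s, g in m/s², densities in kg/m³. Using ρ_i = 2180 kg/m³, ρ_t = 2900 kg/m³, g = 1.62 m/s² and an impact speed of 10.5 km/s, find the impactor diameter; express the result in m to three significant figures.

d ≈ 460 m

Rearranging for d: d = [D / (1.64 · (2180/2900)^0.389 · 10500^0.48 · 1.62^-0.25)]^(1/0.81).
D = 15900 m.
(2180/2900)^0.389 = 0.8949
10500^0.48 = 85.15
1.62^-0.25 = 0.8864
Denominator = 1.64 × 0.8949 × 85.15 × 0.8864 = 110.8
D / 110.8 = 15900 / 110.8 = 143.5
d = 143.5^(1/0.81) = 143.5^1.2346 = 460.1 m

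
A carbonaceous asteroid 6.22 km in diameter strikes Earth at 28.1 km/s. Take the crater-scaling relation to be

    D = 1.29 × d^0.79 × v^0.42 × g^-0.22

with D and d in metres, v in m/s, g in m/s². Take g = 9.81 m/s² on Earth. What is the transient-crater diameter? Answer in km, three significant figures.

In SI units: d = 6220 m, v = 28100 m/s.
d^0.79 = 6220^0.79 = 993.3
v^0.42 = 28100^0.42 = 73.87
g^-0.22 = 9.81^-0.22 = 0.6051
D = 1.29 × 993.3 × 73.87 × 0.6051 = 57275 m
   = 57.28 km

D ≈ 57.3 km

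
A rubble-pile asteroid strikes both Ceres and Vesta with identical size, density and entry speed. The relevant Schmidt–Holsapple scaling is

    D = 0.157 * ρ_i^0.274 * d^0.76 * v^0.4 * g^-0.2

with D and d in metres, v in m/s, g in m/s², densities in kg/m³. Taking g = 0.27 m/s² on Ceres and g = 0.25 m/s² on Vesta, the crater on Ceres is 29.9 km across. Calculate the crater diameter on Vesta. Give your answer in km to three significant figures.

All impactor-dependent factors cancel in the ratio, leaving D_Vesta/D_Ceres = (g_Vesta/g_Ceres)^-0.2.
(0.25/0.27)^-0.2 = 0.9259^-0.2 = 1.016
D_Vesta = 1.016 × 29.9 km = 30.4 km

D ≈ 30.4 km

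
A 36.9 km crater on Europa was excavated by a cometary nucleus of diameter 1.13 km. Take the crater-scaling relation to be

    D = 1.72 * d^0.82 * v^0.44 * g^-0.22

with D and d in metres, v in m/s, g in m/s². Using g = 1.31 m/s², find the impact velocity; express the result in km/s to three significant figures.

v ≈ 16.3 km/s

Rearranging for v: v = [D / (1.72 · 1130^0.82 · 1.31^-0.22)]^(1/0.44).
D = 36900 m.
1130^0.82 = 318.8
1.31^-0.22 = 0.9423
Denominator = 1.72 × 318.8 × 0.9423 = 516.7
D / 516.7 = 36900 / 516.7 = 71.41
v = 71.41^(1/0.44) = 71.41^2.2727 = 16332 m/s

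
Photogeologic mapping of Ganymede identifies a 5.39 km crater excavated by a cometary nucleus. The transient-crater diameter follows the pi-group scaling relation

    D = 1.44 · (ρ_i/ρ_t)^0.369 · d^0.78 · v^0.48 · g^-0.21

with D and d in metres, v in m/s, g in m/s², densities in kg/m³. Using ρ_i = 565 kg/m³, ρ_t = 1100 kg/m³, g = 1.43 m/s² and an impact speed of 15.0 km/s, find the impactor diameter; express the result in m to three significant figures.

d ≈ 155 m

Rearranging for d: d = [D / (1.44 · (565/1100)^0.369 · 15000^0.48 · 1.43^-0.21)]^(1/0.78).
D = 5390 m.
(565/1100)^0.369 = 0.7820
15000^0.48 = 101.0
1.43^-0.21 = 0.9276
Denominator = 1.44 × 0.7820 × 101.0 × 0.9276 = 105.5
D / 105.5 = 5390 / 105.5 = 51.09
d = 51.09^(1/0.78) = 51.09^1.2821 = 155.0 m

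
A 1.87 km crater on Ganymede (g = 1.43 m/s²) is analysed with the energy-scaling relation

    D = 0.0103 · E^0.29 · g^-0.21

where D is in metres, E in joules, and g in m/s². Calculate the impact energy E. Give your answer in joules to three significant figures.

Rearranging: E = [D / (0.0103 · g^-0.21)]^(1/0.29).
D = 1870 m.
g^-0.21 = 1.43^-0.21 = 0.9276
D / (0.0103 × 0.9276) = 1870 / (9.554 × 10^-3) = 1.957 × 10^5
E = (1.957 × 10^5)^3.4483 = 1.766 × 10^18 J

E ≈ 1.77 × 10^18 J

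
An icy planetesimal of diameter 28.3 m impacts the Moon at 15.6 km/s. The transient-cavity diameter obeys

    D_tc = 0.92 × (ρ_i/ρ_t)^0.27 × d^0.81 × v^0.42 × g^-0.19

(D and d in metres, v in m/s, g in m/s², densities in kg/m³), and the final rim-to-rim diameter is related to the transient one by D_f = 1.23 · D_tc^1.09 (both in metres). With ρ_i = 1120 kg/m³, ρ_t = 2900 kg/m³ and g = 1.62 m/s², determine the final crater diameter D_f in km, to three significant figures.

D_f ≈ 1.22 km

v = 15600 m/s.
(ρ_i/ρ_t)^0.27 = (1120/2900)^0.27 = 0.7735
d^0.81 = 28.3^0.81 = 15.00
v^0.42 = 15600^0.42 = 57.69
g^-0.19 = 1.62^-0.19 = 0.9124
D_tc = 0.92 × 0.7735 × 15.00 × 57.69 × 0.9124 = 561.9 m
D_f = 1.23 × (561.9)^1.09 = 1222 m
     = 1.222 km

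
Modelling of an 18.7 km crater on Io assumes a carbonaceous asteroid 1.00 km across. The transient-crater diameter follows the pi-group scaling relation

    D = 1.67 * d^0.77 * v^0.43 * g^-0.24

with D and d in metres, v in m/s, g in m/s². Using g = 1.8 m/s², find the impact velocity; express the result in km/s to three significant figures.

v ≈ 15.4 km/s

Rearranging for v: v = [D / (1.67 · 1000^0.77 · 1.8^-0.24)]^(1/0.43).
D = 18700 m.
1000^0.77 = 204.2
1.8^-0.24 = 0.8684
Denominator = 1.67 × 204.2 × 0.8684 = 296.1
D / 296.1 = 18700 / 296.1 = 63.15
v = 63.15^(1/0.43) = 63.15^2.3256 = 15380 m/s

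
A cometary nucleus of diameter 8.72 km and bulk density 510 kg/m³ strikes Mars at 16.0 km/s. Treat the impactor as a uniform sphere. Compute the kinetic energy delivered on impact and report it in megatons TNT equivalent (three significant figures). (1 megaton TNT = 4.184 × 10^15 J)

E ≈ 5.42 × 10^6 Mt TNT

d = 8720 m; v = 16000 m/s.
Mass m = (π/6) ρ d³ = (π/6) × 510 × (8720)³ = 1.771 × 10^14 kg
E = ½ m v² = 0.5 × 1.771 × 10^14 × (16000)² = 2.267 × 10^22 J
   = 2.267 × 10^22 / 4.184×10^15 = 5.418 × 10^6 Mt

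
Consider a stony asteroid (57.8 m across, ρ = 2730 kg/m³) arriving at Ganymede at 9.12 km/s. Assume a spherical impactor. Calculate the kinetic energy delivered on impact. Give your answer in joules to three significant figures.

E ≈ 1.15 × 10^16 J

v = 9120 m/s.
Mass m = (π/6) ρ d³ = (π/6) × 2730 × (57.8)³ = 2.760 × 10^8 kg
E = ½ m v² = 0.5 × 2.760 × 10^8 × (9120)² = 1.148 × 10^16 J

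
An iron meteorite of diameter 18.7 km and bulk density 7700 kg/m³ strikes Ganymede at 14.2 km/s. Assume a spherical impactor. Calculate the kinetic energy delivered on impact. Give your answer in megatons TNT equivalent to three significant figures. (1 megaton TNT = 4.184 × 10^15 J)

d = 18700 m; v = 14200 m/s.
Mass m = (π/6) ρ d³ = (π/6) × 7700 × (18700)³ = 2.636 × 10^16 kg
E = ½ m v² = 0.5 × 2.636 × 10^16 × (14200)² = 2.658 × 10^24 J
   = 2.658 × 10^24 / 4.184×10^15 = 6.353 × 10^8 Mt

E ≈ 6.35 × 10^8 Mt TNT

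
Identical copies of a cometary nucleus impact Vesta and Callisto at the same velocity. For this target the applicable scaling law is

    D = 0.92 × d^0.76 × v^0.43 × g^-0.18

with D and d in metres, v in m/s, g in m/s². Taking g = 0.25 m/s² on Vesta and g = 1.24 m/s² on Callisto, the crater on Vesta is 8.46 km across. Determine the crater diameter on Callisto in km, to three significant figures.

D ≈ 6.34 km

All impactor-dependent factors cancel in the ratio, leaving D_Callisto/D_Vesta = (g_Callisto/g_Vesta)^-0.18.
(1.24/0.25)^-0.18 = 4.960^-0.18 = 0.7496
D_Callisto = 0.7496 × 8.46 km = 6.34 km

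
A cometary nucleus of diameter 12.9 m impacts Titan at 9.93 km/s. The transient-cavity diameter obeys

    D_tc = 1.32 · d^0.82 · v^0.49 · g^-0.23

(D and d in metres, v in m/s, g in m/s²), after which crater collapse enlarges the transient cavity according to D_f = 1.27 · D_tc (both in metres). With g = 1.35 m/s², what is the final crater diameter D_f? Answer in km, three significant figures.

v = 9930 m/s.
d^0.82 = 12.9^0.82 = 8.141
v^0.49 = 9930^0.49 = 90.89
g^-0.23 = 1.35^-0.23 = 0.9333
D_tc = 1.32 × 8.141 × 90.89 × 0.9333 = 911.6 m
D_f = 1.27 × 911.6 = 1158 m
     = 1.158 km

D_f ≈ 1.16 km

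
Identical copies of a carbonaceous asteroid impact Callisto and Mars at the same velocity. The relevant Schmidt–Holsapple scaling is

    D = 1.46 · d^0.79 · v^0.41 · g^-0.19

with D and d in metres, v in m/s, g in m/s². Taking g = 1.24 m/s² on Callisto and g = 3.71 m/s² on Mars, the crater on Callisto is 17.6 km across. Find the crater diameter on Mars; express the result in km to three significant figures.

D ≈ 14.3 km

All impactor-dependent factors cancel in the ratio, leaving D_Mars/D_Callisto = (g_Mars/g_Callisto)^-0.19.
(3.71/1.24)^-0.19 = 2.992^-0.19 = 0.8120
D_Mars = 0.8120 × 17.6 km = 14.3 km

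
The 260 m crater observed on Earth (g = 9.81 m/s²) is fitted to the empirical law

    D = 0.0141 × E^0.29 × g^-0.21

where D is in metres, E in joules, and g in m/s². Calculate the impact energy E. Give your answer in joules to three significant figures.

Rearranging: E = [D / (0.0141 · g^-0.21)]^(1/0.29).
g^-0.21 = 9.81^-0.21 = 0.6191
D / (0.0141 × 0.6191) = 260 / (8.729 × 10^-3) = 2.979 × 10^4
E = (2.979 × 10^4)^3.4483 = 2.679 × 10^15 J

E ≈ 2.68 × 10^15 J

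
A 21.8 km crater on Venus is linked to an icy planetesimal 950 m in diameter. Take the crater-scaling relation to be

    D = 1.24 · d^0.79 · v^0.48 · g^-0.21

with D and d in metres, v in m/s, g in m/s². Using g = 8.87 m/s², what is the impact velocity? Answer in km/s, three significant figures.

v ≈ 22.8 km/s

Rearranging for v: v = [D / (1.24 · 950^0.79 · 8.87^-0.21)]^(1/0.48).
D = 21800 m.
950^0.79 = 225.1
8.87^-0.21 = 0.6323
Denominator = 1.24 × 225.1 × 0.6323 = 176.5
D / 176.5 = 21800 / 176.5 = 123.5
v = 123.5^(1/0.48) = 123.5^2.0833 = 22781 m/s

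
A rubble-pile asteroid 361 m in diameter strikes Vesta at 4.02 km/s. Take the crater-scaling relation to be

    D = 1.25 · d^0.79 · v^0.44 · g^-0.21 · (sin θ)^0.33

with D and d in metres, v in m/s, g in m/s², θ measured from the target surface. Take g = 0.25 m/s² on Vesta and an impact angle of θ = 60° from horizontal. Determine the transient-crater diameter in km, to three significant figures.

In SI units: v = 4020 m/s.
d^0.79 = 361^0.79 = 104.8
v^0.44 = 4020^0.44 = 38.54
g^-0.21 = 0.25^-0.21 = 1.338
(sin 60°)^0.33 = 0.8660^0.33 = 0.9536
D = 1.25 × 104.8 × 38.54 × 1.338 × 0.9536 = 6442 m
   = 6.442 km

D ≈ 6.44 km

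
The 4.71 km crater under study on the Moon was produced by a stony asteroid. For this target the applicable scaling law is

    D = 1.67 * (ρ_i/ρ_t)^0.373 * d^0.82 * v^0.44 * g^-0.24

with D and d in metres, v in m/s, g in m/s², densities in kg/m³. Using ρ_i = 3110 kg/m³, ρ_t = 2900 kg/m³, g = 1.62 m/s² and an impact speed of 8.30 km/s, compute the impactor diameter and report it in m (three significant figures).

Rearranging for d: d = [D / (1.67 · (3110/2900)^0.373 · 8300^0.44 · 1.62^-0.24)]^(1/0.82).
D = 4710 m.
(3110/2900)^0.373 = 1.026
8300^0.44 = 53.01
1.62^-0.24 = 0.8907
Denominator = 1.67 × 1.026 × 53.01 × 0.8907 = 80.90
D / 80.90 = 4710 / 80.90 = 58.22
d = 58.22^(1/0.82) = 58.22^1.2195 = 142.1 m

d ≈ 142 m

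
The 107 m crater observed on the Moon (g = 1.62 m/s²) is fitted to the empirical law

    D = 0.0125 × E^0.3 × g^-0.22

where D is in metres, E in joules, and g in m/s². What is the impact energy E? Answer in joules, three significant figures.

Rearranging: E = [D / (0.0125 · g^-0.22)]^(1/0.3).
g^-0.22 = 1.62^-0.22 = 0.8993
D / (0.0125 × 0.8993) = 107 / (0.01124) = 9.520 × 10^3
E = (9.520 × 10^3)^3.3333 = 1.828 × 10^13 J

E ≈ 1.83 × 10^13 J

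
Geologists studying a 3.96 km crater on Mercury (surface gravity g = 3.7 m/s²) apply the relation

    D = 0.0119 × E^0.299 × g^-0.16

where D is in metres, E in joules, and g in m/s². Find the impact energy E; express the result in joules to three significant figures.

Rearranging: E = [D / (0.0119 · g^-0.16)]^(1/0.299).
D = 3960 m.
g^-0.16 = 3.7^-0.16 = 0.8111
D / (0.0119 × 0.8111) = 3960 / (9.652 × 10^-3) = 4.103 × 10^5
E = (4.103 × 10^5)^3.3445 = 5.929 × 10^18 J

E ≈ 5.93 × 10^18 J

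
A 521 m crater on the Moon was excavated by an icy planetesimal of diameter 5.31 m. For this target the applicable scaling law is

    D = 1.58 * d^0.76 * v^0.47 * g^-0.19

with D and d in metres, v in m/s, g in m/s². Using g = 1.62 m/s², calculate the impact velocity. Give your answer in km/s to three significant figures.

Rearranging for v: v = [D / (1.58 · 5.31^0.76 · 1.62^-0.19)]^(1/0.47).
5.31^0.76 = 3.557
1.62^-0.19 = 0.9124
Denominator = 1.58 × 3.557 × 0.9124 = 5.128
D / 5.128 = 521 / 5.128 = 101.6
v = 101.6^(1/0.47) = 101.6^2.1277 = 18624 m/s

v ≈ 18.6 km/s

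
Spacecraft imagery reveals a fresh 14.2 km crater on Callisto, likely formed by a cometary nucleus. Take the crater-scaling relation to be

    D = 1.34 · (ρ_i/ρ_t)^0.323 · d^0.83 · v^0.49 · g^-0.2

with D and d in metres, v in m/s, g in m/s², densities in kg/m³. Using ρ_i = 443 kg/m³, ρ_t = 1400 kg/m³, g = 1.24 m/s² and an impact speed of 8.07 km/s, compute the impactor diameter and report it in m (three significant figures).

Rearranging for d: d = [D / (1.34 · (443/1400)^0.323 · 8070^0.49 · 1.24^-0.2)]^(1/0.83).
D = 14200 m.
(443/1400)^0.323 = 0.6896
8070^0.49 = 82.10
1.24^-0.2 = 0.9579
Denominator = 1.34 × 0.6896 × 82.10 × 0.9579 = 72.67
D / 72.67 = 14200 / 72.67 = 195.4
d = 195.4^(1/0.83) = 195.4^1.2048 = 575.6 m

d ≈ 576 m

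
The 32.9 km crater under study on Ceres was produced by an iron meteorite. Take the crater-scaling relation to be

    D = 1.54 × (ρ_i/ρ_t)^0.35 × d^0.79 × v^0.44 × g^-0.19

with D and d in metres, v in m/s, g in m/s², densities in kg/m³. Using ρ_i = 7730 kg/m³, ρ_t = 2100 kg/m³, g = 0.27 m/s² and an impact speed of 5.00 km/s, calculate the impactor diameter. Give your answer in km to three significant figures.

Rearranging for d: d = [D / (1.54 · (7730/2100)^0.35 · 5000^0.44 · 0.27^-0.19)]^(1/0.79).
D = 32900 m.
(7730/2100)^0.35 = 1.578
5000^0.44 = 42.42
0.27^-0.19 = 1.282
Denominator = 1.54 × 1.578 × 42.42 × 1.282 = 132.2
D / 132.2 = 32900 / 132.2 = 248.9
d = 248.9^(1/0.79) = 248.9^1.2658 = 1079 m

d ≈ 1.08 km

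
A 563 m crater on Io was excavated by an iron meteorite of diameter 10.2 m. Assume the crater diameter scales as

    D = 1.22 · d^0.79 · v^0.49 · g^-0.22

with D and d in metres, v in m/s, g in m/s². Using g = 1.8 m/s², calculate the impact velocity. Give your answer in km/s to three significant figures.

Rearranging for v: v = [D / (1.22 · 10.2^0.79 · 1.8^-0.22)]^(1/0.49).
10.2^0.79 = 6.263
1.8^-0.22 = 0.8787
Denominator = 1.22 × 6.263 × 0.8787 = 6.714
D / 6.714 = 563 / 6.714 = 83.85
v = 83.85^(1/0.49) = 83.85^2.0408 = 8423 m/s

v ≈ 8.42 km/s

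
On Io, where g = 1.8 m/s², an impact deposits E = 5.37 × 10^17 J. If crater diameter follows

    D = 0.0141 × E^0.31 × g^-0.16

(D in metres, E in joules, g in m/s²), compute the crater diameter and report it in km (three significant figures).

E^0.31 = (5.37 × 10^17)^0.31 = 3.135 × 10^5
g^-0.16 = 1.8^-0.16 = 0.9102
D = 0.0141 × 3.135 × 10^5 × 0.9102 = 4023 m
   = 4.023 km

D ≈ 4.02 km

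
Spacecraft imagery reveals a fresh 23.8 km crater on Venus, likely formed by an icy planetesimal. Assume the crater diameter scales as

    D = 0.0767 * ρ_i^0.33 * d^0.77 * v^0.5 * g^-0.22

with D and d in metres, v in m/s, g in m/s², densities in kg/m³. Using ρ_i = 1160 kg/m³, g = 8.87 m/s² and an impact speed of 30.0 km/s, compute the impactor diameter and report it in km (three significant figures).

Rearranging for d: d = [D / (0.0767 · 1160^0.33 · 30000^0.5 · 8.87^-0.22)]^(1/0.77).
D = 23800 m.
1160^0.33 = 10.26
30000^0.5 = 173.2
8.87^-0.22 = 0.6187
Denominator = 0.0767 × 10.26 × 173.2 × 0.6187 = 84.33
D / 84.33 = 23800 / 84.33 = 282.2
d = 282.2^(1/0.77) = 282.2^1.2987 = 1522 m

d ≈ 1.52 km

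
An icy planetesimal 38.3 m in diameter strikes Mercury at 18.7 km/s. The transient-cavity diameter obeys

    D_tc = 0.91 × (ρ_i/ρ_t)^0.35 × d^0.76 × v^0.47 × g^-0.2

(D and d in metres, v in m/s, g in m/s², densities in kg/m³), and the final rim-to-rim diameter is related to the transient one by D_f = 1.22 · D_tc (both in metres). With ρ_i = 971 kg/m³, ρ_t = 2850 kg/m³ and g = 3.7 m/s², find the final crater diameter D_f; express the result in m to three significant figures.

v = 18700 m/s.
(ρ_i/ρ_t)^0.35 = (971/2850)^0.35 = 0.6860
d^0.76 = 38.3^0.76 = 15.97
v^0.47 = 18700^0.47 = 101.8
g^-0.2 = 3.7^-0.2 = 0.7698
D_tc = 0.91 × 0.6860 × 15.97 × 101.8 × 0.7698 = 781.3 m
D_f = 1.22 × 781.3 = 953.2 m

D_f ≈ 953 m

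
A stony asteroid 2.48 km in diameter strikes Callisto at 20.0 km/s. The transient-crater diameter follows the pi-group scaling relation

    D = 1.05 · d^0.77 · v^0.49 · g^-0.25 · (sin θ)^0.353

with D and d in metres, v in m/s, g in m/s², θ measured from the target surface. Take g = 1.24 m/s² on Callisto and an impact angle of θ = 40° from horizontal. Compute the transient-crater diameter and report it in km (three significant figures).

In SI units: d = 2480 m, v = 20000 m/s.
d^0.77 = 2480^0.77 = 410.9
v^0.49 = 20000^0.49 = 128.1
g^-0.25 = 1.24^-0.25 = 0.9476
(sin 40°)^0.353 = 0.6428^0.353 = 0.8556
D = 1.05 × 410.9 × 128.1 × 0.9476 × 0.8556 = 44810 m
   = 44.81 km

D ≈ 44.8 km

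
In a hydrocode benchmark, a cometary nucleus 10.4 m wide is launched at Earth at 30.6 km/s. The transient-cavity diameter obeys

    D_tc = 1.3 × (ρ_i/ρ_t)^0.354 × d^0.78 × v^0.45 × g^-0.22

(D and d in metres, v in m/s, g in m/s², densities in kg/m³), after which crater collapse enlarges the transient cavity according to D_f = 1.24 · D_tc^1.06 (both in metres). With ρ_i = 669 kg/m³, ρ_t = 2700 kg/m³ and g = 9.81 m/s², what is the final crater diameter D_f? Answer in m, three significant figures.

v = 30600 m/s.
(ρ_i/ρ_t)^0.354 = (669/2700)^0.354 = 0.6102
d^0.78 = 10.4^0.78 = 6.213
v^0.45 = 30600^0.45 = 104.4
g^-0.22 = 9.81^-0.22 = 0.6051
D_tc = 1.3 × 0.6102 × 6.213 × 104.4 × 0.6051 = 311.3 m
D_f = 1.24 × (311.3)^1.06 = 544.7 m

D_f ≈ 545 m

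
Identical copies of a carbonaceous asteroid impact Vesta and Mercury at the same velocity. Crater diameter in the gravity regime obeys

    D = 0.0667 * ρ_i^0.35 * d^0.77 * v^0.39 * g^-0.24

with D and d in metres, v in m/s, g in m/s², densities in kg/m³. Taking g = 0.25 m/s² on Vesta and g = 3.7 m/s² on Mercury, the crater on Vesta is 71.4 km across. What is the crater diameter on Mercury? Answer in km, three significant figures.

All impactor-dependent factors cancel in the ratio, leaving D_Mercury/D_Vesta = (g_Mercury/g_Vesta)^-0.24.
(3.7/0.25)^-0.24 = 14.80^-0.24 = 0.5238
D_Mercury = 0.5238 × 71.4 km = 37.4 km

D ≈ 37.4 km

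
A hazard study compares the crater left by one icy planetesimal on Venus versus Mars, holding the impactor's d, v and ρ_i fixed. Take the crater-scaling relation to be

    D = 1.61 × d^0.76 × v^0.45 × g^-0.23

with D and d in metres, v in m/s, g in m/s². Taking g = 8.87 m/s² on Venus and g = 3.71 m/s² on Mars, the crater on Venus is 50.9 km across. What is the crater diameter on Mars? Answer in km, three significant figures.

All impactor-dependent factors cancel in the ratio, leaving D_Mars/D_Venus = (g_Mars/g_Venus)^-0.23.
(3.71/8.87)^-0.23 = 0.4183^-0.23 = 1.222
D_Mars = 1.222 × 50.9 km = 62.2 km

D ≈ 62.2 km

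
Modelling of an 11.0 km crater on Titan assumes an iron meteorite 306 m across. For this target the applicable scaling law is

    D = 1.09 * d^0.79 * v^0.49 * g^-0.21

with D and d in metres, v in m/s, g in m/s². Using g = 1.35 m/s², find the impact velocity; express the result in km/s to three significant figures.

v ≈ 16.6 km/s

Rearranging for v: v = [D / (1.09 · 306^0.79 · 1.35^-0.21)]^(1/0.49).
D = 11000 m.
306^0.79 = 91.99
1.35^-0.21 = 0.9389
Denominator = 1.09 × 91.99 × 0.9389 = 94.14
D / 94.14 = 11000 / 94.14 = 116.8
v = 116.8^(1/0.49) = 116.8^2.0408 = 16567 m/s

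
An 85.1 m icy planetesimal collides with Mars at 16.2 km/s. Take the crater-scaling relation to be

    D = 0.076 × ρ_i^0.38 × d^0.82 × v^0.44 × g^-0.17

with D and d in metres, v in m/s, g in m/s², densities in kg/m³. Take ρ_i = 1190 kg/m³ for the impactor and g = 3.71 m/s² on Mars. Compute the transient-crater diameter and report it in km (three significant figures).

D ≈ 2.44 km

In SI units: v = 16200 m/s.
ρ_i^0.38 = 1190^0.38 = 14.75
d^0.82 = 85.1^0.82 = 38.24
v^0.44 = 16200^0.44 = 71.15
g^-0.17 = 3.71^-0.17 = 0.8002
D = 0.076 × 14.75 × 38.24 × 71.15 × 0.8002 = 2441 m
   = 2.441 km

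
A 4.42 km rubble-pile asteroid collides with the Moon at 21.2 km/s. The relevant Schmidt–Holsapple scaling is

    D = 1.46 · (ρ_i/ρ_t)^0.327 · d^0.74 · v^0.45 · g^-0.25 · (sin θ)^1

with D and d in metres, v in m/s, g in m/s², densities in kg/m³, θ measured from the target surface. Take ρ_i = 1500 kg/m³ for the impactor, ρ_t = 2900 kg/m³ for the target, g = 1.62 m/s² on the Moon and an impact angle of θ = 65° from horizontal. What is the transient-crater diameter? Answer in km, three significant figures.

In SI units: d = 4420 m, v = 21200 m/s.
(ρ_i/ρ_t)^0.327 = (1500/2900)^0.327 = 0.8061
d^0.74 = 4420^0.74 = 498.4
v^0.45 = 21200^0.45 = 88.48
g^-0.25 = 1.62^-0.25 = 0.8864
(sin 65°)^1 = 0.9063^1 = 0.9063
D = 1.46 × 0.8061 × 498.4 × 88.48 × 0.8864 × 0.9063 = 41693 m
   = 41.69 km

D ≈ 41.7 km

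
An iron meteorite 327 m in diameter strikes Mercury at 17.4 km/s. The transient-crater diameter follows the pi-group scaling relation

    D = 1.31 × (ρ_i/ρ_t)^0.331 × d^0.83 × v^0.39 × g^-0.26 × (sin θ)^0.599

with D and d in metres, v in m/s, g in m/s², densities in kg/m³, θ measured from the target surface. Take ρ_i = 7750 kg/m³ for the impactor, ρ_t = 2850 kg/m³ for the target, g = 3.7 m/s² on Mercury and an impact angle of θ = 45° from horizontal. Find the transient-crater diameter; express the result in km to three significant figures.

In SI units: v = 17400 m/s.
(ρ_i/ρ_t)^0.331 = (7750/2850)^0.331 = 1.393
d^0.83 = 327^0.83 = 122.2
v^0.39 = 17400^0.39 = 45.06
g^-0.26 = 3.7^-0.26 = 0.7117
(sin 45°)^0.599 = 0.7071^0.599 = 0.8125
D = 1.31 × 1.393 × 122.2 × 45.06 × 0.7117 × 0.8125 = 5810 m
   = 5.810 km

D ≈ 5.81 km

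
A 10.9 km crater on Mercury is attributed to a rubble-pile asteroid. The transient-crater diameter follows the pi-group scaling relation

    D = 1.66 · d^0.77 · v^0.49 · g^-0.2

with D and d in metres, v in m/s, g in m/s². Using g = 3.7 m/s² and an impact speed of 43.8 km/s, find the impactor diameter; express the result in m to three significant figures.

Rearranging for d: d = [D / (1.66 · 43800^0.49 · 3.7^-0.2)]^(1/0.77).
D = 10900 m.
43800^0.49 = 188.1
3.7^-0.2 = 0.7698
Denominator = 1.66 × 188.1 × 0.7698 = 240.4
D / 240.4 = 10900 / 240.4 = 45.34
d = 45.34^(1/0.77) = 45.34^1.2987 = 141.7 m

d ≈ 142 m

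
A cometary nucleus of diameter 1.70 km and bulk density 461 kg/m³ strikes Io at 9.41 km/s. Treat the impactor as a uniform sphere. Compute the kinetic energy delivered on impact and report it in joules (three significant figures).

E ≈ 5.25 × 10^19 J

d = 1700 m; v = 9410 m/s.
Mass m = (π/6) ρ d³ = (π/6) × 461 × (1700)³ = 1.186 × 10^12 kg
E = ½ m v² = 0.5 × 1.186 × 10^12 × (9410)² = 5.251 × 10^19 J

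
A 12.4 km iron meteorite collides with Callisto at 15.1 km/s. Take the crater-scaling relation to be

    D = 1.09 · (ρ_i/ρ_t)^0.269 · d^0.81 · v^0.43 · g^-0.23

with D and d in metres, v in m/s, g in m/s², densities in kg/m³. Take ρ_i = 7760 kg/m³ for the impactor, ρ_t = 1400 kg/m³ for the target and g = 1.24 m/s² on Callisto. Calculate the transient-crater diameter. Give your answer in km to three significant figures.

In SI units: d = 12400 m, v = 15100 m/s.
(ρ_i/ρ_t)^0.269 = (7760/1400)^0.269 = 1.585
d^0.81 = 12400^0.81 = 2069
v^0.43 = 15100^0.43 = 62.66
g^-0.23 = 1.24^-0.23 = 0.9517
D = 1.09 × 1.585 × 2069 × 62.66 × 0.9517 = 2.132 × 10^5 m
   = 213.2 km

D ≈ 213 km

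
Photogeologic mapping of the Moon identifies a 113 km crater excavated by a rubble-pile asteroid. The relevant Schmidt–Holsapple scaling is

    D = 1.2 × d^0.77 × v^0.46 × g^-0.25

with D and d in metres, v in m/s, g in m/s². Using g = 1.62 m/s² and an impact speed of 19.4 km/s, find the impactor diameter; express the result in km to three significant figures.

Rearranging for d: d = [D / (1.2 · 19400^0.46 · 1.62^-0.25)]^(1/0.77).
D = 113000 m.
19400^0.46 = 93.84
1.62^-0.25 = 0.8864
Denominator = 1.2 × 93.84 × 0.8864 = 99.82
D / 99.82 = 113000 / 99.82 = 1132
d = 1132^(1/0.77) = 1132^1.2987 = 9248 m

d ≈ 9.25 km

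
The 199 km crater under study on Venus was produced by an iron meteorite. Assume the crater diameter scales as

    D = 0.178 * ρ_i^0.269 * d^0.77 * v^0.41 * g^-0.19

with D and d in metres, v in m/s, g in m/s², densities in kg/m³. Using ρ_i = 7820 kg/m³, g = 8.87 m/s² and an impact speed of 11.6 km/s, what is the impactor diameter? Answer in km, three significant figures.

d ≈ 36.7 km

Rearranging for d: d = [D / (0.178 · 7820^0.269 · 11600^0.41 · 8.87^-0.19)]^(1/0.77).
D = 199000 m.
7820^0.269 = 11.15
11600^0.41 = 46.39
8.87^-0.19 = 0.6605
Denominator = 0.178 × 11.15 × 46.39 × 0.6605 = 60.81
D / 60.81 = 199000 / 60.81 = 3272
d = 3272^(1/0.77) = 3272^1.2987 = 36702 m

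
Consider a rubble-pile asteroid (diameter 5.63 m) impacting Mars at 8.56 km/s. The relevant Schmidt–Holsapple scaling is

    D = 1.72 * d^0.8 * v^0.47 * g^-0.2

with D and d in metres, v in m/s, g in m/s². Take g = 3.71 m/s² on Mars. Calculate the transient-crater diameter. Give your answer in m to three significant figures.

In SI units: v = 8560 m/s.
d^0.8 = 5.63^0.8 = 3.985
v^0.47 = 8560^0.47 = 70.51
g^-0.2 = 3.71^-0.2 = 0.7694
D = 1.72 × 3.985 × 70.51 × 0.7694 = 371.8 m

D ≈ 372 m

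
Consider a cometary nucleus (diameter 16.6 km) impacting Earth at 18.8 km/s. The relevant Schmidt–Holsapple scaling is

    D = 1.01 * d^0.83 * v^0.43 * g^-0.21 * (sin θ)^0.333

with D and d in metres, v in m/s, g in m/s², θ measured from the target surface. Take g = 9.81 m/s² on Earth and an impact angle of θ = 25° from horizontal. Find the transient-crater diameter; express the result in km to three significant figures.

In SI units: d = 16600 m, v = 18800 m/s.
d^0.83 = 16600^0.83 = 3182
v^0.43 = 18800^0.43 = 68.85
g^-0.21 = 9.81^-0.21 = 0.6191
(sin 25°)^0.333 = 0.4226^0.333 = 0.7506
D = 1.01 × 3182 × 68.85 × 0.6191 × 0.7506 = 1.028 × 10^5 m
   = 102.8 km

D ≈ 103 km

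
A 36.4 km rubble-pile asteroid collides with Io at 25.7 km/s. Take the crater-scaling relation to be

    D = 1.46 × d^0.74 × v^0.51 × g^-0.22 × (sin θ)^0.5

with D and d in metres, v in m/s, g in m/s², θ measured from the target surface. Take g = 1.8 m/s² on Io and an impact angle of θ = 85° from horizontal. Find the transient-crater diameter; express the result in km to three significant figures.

D ≈ 539 km

In SI units: d = 36400 m, v = 25700 m/s.
d^0.74 = 36400^0.74 = 2373
v^0.51 = 25700^0.51 = 177.4
g^-0.22 = 1.8^-0.22 = 0.8787
(sin 85°)^0.5 = 0.9962^0.5 = 0.9981
D = 1.46 × 2373 × 177.4 × 0.8787 × 0.9981 = 5.390 × 10^5 m
   = 539.0 km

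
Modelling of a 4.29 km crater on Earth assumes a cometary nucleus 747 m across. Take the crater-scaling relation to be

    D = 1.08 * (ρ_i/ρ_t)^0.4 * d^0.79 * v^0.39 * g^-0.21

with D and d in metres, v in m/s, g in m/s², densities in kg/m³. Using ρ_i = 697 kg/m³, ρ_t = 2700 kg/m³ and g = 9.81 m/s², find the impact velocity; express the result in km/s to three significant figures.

v ≈ 35.1 km/s

Rearranging for v: v = [D / (1.08 · (697/2700)^0.4 · 747^0.79 · 9.81^-0.21)]^(1/0.39).
D = 4290 m.
(697/2700)^0.4 = 0.5818
747^0.79 = 186.2
9.81^-0.21 = 0.6191
Denominator = 1.08 × 0.5818 × 186.2 × 0.6191 = 72.43
D / 72.43 = 4290 / 72.43 = 59.23
v = 59.23^(1/0.39) = 59.23^2.5641 = 35073 m/s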